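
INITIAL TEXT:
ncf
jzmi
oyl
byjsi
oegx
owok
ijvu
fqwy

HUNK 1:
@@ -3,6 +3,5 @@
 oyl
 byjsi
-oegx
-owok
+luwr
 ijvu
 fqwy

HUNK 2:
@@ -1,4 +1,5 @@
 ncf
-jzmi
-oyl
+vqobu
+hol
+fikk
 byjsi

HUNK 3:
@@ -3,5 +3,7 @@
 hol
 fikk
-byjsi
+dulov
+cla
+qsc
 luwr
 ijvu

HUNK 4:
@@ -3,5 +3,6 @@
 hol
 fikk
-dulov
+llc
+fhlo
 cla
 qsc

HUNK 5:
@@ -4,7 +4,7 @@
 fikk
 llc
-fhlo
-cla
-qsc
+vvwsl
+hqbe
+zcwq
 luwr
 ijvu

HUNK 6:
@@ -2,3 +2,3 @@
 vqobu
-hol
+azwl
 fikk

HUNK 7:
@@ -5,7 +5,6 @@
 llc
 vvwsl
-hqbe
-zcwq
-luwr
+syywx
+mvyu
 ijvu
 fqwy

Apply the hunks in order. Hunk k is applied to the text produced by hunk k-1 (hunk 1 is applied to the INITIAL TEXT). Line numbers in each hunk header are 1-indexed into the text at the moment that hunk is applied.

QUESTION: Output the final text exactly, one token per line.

Hunk 1: at line 3 remove [oegx,owok] add [luwr] -> 7 lines: ncf jzmi oyl byjsi luwr ijvu fqwy
Hunk 2: at line 1 remove [jzmi,oyl] add [vqobu,hol,fikk] -> 8 lines: ncf vqobu hol fikk byjsi luwr ijvu fqwy
Hunk 3: at line 3 remove [byjsi] add [dulov,cla,qsc] -> 10 lines: ncf vqobu hol fikk dulov cla qsc luwr ijvu fqwy
Hunk 4: at line 3 remove [dulov] add [llc,fhlo] -> 11 lines: ncf vqobu hol fikk llc fhlo cla qsc luwr ijvu fqwy
Hunk 5: at line 4 remove [fhlo,cla,qsc] add [vvwsl,hqbe,zcwq] -> 11 lines: ncf vqobu hol fikk llc vvwsl hqbe zcwq luwr ijvu fqwy
Hunk 6: at line 2 remove [hol] add [azwl] -> 11 lines: ncf vqobu azwl fikk llc vvwsl hqbe zcwq luwr ijvu fqwy
Hunk 7: at line 5 remove [hqbe,zcwq,luwr] add [syywx,mvyu] -> 10 lines: ncf vqobu azwl fikk llc vvwsl syywx mvyu ijvu fqwy

Answer: ncf
vqobu
azwl
fikk
llc
vvwsl
syywx
mvyu
ijvu
fqwy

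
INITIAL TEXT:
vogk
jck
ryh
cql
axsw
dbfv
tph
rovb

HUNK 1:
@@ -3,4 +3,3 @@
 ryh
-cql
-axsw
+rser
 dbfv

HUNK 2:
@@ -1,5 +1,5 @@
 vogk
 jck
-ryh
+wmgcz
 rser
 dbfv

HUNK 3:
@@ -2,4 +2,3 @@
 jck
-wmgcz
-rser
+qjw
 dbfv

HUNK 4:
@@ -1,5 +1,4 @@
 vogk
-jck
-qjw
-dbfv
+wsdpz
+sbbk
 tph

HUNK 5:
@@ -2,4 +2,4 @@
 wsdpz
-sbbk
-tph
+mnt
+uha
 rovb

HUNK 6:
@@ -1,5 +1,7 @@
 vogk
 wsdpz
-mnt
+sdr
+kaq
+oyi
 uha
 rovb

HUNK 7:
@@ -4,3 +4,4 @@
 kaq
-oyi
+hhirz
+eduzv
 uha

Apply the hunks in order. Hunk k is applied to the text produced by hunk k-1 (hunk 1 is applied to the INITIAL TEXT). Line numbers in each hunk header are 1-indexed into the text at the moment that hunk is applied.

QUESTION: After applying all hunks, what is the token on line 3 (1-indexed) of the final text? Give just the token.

Hunk 1: at line 3 remove [cql,axsw] add [rser] -> 7 lines: vogk jck ryh rser dbfv tph rovb
Hunk 2: at line 1 remove [ryh] add [wmgcz] -> 7 lines: vogk jck wmgcz rser dbfv tph rovb
Hunk 3: at line 2 remove [wmgcz,rser] add [qjw] -> 6 lines: vogk jck qjw dbfv tph rovb
Hunk 4: at line 1 remove [jck,qjw,dbfv] add [wsdpz,sbbk] -> 5 lines: vogk wsdpz sbbk tph rovb
Hunk 5: at line 2 remove [sbbk,tph] add [mnt,uha] -> 5 lines: vogk wsdpz mnt uha rovb
Hunk 6: at line 1 remove [mnt] add [sdr,kaq,oyi] -> 7 lines: vogk wsdpz sdr kaq oyi uha rovb
Hunk 7: at line 4 remove [oyi] add [hhirz,eduzv] -> 8 lines: vogk wsdpz sdr kaq hhirz eduzv uha rovb
Final line 3: sdr

Answer: sdr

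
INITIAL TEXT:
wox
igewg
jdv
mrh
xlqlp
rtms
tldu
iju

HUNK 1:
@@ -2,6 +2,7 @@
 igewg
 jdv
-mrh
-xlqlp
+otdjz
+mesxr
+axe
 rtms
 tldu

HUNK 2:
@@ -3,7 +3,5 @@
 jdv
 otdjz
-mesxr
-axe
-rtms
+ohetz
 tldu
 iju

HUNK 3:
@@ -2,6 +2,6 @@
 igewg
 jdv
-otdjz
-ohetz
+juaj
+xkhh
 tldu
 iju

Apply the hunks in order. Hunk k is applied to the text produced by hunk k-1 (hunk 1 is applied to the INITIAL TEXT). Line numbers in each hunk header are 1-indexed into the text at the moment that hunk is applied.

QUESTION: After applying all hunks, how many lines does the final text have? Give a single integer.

Answer: 7

Derivation:
Hunk 1: at line 2 remove [mrh,xlqlp] add [otdjz,mesxr,axe] -> 9 lines: wox igewg jdv otdjz mesxr axe rtms tldu iju
Hunk 2: at line 3 remove [mesxr,axe,rtms] add [ohetz] -> 7 lines: wox igewg jdv otdjz ohetz tldu iju
Hunk 3: at line 2 remove [otdjz,ohetz] add [juaj,xkhh] -> 7 lines: wox igewg jdv juaj xkhh tldu iju
Final line count: 7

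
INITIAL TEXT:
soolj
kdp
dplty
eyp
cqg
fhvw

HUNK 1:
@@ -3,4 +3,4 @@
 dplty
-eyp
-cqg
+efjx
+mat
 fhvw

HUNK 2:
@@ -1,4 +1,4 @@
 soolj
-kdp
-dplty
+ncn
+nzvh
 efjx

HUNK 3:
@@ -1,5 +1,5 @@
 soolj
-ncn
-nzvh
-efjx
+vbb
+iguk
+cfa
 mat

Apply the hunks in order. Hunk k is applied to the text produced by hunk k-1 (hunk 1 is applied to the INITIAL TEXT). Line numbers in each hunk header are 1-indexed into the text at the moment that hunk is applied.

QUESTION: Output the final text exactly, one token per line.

Answer: soolj
vbb
iguk
cfa
mat
fhvw

Derivation:
Hunk 1: at line 3 remove [eyp,cqg] add [efjx,mat] -> 6 lines: soolj kdp dplty efjx mat fhvw
Hunk 2: at line 1 remove [kdp,dplty] add [ncn,nzvh] -> 6 lines: soolj ncn nzvh efjx mat fhvw
Hunk 3: at line 1 remove [ncn,nzvh,efjx] add [vbb,iguk,cfa] -> 6 lines: soolj vbb iguk cfa mat fhvw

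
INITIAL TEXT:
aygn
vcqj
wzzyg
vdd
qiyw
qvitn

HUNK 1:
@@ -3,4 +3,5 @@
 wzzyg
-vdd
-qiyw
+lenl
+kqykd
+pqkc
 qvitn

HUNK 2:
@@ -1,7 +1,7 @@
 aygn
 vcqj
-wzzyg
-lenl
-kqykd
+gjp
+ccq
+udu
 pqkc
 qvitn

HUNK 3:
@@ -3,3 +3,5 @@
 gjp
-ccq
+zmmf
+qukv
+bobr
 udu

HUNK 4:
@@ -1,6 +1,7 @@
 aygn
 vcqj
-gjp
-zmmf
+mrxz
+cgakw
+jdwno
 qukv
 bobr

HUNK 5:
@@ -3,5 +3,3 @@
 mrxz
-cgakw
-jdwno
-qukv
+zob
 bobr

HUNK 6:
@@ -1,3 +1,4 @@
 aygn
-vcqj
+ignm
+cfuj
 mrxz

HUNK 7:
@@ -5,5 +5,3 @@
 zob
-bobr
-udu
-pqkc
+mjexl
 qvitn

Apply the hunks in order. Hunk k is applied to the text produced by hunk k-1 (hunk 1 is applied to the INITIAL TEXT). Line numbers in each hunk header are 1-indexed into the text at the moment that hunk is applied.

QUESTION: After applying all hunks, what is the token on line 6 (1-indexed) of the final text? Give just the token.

Hunk 1: at line 3 remove [vdd,qiyw] add [lenl,kqykd,pqkc] -> 7 lines: aygn vcqj wzzyg lenl kqykd pqkc qvitn
Hunk 2: at line 1 remove [wzzyg,lenl,kqykd] add [gjp,ccq,udu] -> 7 lines: aygn vcqj gjp ccq udu pqkc qvitn
Hunk 3: at line 3 remove [ccq] add [zmmf,qukv,bobr] -> 9 lines: aygn vcqj gjp zmmf qukv bobr udu pqkc qvitn
Hunk 4: at line 1 remove [gjp,zmmf] add [mrxz,cgakw,jdwno] -> 10 lines: aygn vcqj mrxz cgakw jdwno qukv bobr udu pqkc qvitn
Hunk 5: at line 3 remove [cgakw,jdwno,qukv] add [zob] -> 8 lines: aygn vcqj mrxz zob bobr udu pqkc qvitn
Hunk 6: at line 1 remove [vcqj] add [ignm,cfuj] -> 9 lines: aygn ignm cfuj mrxz zob bobr udu pqkc qvitn
Hunk 7: at line 5 remove [bobr,udu,pqkc] add [mjexl] -> 7 lines: aygn ignm cfuj mrxz zob mjexl qvitn
Final line 6: mjexl

Answer: mjexl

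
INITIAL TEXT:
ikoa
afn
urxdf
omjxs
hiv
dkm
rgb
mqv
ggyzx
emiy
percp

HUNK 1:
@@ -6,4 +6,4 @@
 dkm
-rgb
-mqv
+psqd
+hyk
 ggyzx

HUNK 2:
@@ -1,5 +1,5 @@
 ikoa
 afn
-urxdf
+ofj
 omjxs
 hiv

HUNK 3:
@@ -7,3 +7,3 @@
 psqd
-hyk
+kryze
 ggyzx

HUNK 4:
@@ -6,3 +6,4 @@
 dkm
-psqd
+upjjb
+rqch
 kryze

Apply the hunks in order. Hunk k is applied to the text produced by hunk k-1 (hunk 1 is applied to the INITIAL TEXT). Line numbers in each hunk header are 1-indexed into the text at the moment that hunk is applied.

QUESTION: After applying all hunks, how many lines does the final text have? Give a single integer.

Answer: 12

Derivation:
Hunk 1: at line 6 remove [rgb,mqv] add [psqd,hyk] -> 11 lines: ikoa afn urxdf omjxs hiv dkm psqd hyk ggyzx emiy percp
Hunk 2: at line 1 remove [urxdf] add [ofj] -> 11 lines: ikoa afn ofj omjxs hiv dkm psqd hyk ggyzx emiy percp
Hunk 3: at line 7 remove [hyk] add [kryze] -> 11 lines: ikoa afn ofj omjxs hiv dkm psqd kryze ggyzx emiy percp
Hunk 4: at line 6 remove [psqd] add [upjjb,rqch] -> 12 lines: ikoa afn ofj omjxs hiv dkm upjjb rqch kryze ggyzx emiy percp
Final line count: 12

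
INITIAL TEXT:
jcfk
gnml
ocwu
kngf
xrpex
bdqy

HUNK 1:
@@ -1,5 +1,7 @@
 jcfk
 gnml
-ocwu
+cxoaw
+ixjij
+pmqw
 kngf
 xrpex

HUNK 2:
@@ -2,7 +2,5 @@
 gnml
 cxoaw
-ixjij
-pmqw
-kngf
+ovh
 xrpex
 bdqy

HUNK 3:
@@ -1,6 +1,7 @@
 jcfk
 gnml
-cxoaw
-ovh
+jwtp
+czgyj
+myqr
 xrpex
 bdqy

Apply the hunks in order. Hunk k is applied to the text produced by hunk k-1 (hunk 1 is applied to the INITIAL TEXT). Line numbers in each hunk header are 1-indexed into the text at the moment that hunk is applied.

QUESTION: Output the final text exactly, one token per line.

Hunk 1: at line 1 remove [ocwu] add [cxoaw,ixjij,pmqw] -> 8 lines: jcfk gnml cxoaw ixjij pmqw kngf xrpex bdqy
Hunk 2: at line 2 remove [ixjij,pmqw,kngf] add [ovh] -> 6 lines: jcfk gnml cxoaw ovh xrpex bdqy
Hunk 3: at line 1 remove [cxoaw,ovh] add [jwtp,czgyj,myqr] -> 7 lines: jcfk gnml jwtp czgyj myqr xrpex bdqy

Answer: jcfk
gnml
jwtp
czgyj
myqr
xrpex
bdqy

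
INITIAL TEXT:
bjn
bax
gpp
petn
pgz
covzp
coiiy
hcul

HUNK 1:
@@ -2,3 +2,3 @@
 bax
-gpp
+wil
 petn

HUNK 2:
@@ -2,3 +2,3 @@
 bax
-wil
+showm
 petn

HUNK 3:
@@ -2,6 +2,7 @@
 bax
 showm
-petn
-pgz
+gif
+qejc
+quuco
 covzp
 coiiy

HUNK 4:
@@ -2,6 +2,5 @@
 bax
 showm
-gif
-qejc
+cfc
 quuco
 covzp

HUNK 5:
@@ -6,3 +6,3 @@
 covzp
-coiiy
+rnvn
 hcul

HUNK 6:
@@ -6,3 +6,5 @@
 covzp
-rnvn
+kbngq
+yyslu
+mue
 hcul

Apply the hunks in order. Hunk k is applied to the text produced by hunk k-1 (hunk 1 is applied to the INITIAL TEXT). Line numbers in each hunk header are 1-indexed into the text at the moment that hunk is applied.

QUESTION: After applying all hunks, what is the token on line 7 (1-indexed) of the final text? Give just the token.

Answer: kbngq

Derivation:
Hunk 1: at line 2 remove [gpp] add [wil] -> 8 lines: bjn bax wil petn pgz covzp coiiy hcul
Hunk 2: at line 2 remove [wil] add [showm] -> 8 lines: bjn bax showm petn pgz covzp coiiy hcul
Hunk 3: at line 2 remove [petn,pgz] add [gif,qejc,quuco] -> 9 lines: bjn bax showm gif qejc quuco covzp coiiy hcul
Hunk 4: at line 2 remove [gif,qejc] add [cfc] -> 8 lines: bjn bax showm cfc quuco covzp coiiy hcul
Hunk 5: at line 6 remove [coiiy] add [rnvn] -> 8 lines: bjn bax showm cfc quuco covzp rnvn hcul
Hunk 6: at line 6 remove [rnvn] add [kbngq,yyslu,mue] -> 10 lines: bjn bax showm cfc quuco covzp kbngq yyslu mue hcul
Final line 7: kbngq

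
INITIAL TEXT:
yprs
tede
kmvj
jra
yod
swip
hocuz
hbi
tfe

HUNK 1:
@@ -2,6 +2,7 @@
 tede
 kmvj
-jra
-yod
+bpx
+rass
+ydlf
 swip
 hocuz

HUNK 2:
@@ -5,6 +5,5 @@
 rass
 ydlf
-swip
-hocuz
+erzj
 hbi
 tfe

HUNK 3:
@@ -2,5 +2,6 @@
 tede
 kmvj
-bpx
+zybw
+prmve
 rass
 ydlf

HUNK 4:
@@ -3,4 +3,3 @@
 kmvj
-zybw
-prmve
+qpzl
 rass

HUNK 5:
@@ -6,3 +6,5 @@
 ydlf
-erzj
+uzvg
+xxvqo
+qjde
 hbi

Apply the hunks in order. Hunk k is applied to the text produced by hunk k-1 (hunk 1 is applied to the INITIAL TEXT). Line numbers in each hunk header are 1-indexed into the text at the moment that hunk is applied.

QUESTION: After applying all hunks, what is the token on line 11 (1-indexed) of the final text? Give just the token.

Answer: tfe

Derivation:
Hunk 1: at line 2 remove [jra,yod] add [bpx,rass,ydlf] -> 10 lines: yprs tede kmvj bpx rass ydlf swip hocuz hbi tfe
Hunk 2: at line 5 remove [swip,hocuz] add [erzj] -> 9 lines: yprs tede kmvj bpx rass ydlf erzj hbi tfe
Hunk 3: at line 2 remove [bpx] add [zybw,prmve] -> 10 lines: yprs tede kmvj zybw prmve rass ydlf erzj hbi tfe
Hunk 4: at line 3 remove [zybw,prmve] add [qpzl] -> 9 lines: yprs tede kmvj qpzl rass ydlf erzj hbi tfe
Hunk 5: at line 6 remove [erzj] add [uzvg,xxvqo,qjde] -> 11 lines: yprs tede kmvj qpzl rass ydlf uzvg xxvqo qjde hbi tfe
Final line 11: tfe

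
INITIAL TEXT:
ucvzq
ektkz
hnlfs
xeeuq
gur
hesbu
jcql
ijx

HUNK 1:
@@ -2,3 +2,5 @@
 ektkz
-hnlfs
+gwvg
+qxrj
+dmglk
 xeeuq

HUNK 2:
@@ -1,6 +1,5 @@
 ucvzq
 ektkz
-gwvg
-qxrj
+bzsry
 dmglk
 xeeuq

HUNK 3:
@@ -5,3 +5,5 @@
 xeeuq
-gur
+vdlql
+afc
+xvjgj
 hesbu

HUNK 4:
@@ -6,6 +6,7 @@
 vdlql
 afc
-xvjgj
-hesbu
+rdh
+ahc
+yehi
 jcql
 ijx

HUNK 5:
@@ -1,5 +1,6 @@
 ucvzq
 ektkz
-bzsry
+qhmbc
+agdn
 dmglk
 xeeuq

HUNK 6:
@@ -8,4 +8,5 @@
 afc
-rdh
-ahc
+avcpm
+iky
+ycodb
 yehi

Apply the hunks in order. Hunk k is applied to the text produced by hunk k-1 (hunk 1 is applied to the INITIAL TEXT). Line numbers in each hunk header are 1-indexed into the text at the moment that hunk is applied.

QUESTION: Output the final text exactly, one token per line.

Hunk 1: at line 2 remove [hnlfs] add [gwvg,qxrj,dmglk] -> 10 lines: ucvzq ektkz gwvg qxrj dmglk xeeuq gur hesbu jcql ijx
Hunk 2: at line 1 remove [gwvg,qxrj] add [bzsry] -> 9 lines: ucvzq ektkz bzsry dmglk xeeuq gur hesbu jcql ijx
Hunk 3: at line 5 remove [gur] add [vdlql,afc,xvjgj] -> 11 lines: ucvzq ektkz bzsry dmglk xeeuq vdlql afc xvjgj hesbu jcql ijx
Hunk 4: at line 6 remove [xvjgj,hesbu] add [rdh,ahc,yehi] -> 12 lines: ucvzq ektkz bzsry dmglk xeeuq vdlql afc rdh ahc yehi jcql ijx
Hunk 5: at line 1 remove [bzsry] add [qhmbc,agdn] -> 13 lines: ucvzq ektkz qhmbc agdn dmglk xeeuq vdlql afc rdh ahc yehi jcql ijx
Hunk 6: at line 8 remove [rdh,ahc] add [avcpm,iky,ycodb] -> 14 lines: ucvzq ektkz qhmbc agdn dmglk xeeuq vdlql afc avcpm iky ycodb yehi jcql ijx

Answer: ucvzq
ektkz
qhmbc
agdn
dmglk
xeeuq
vdlql
afc
avcpm
iky
ycodb
yehi
jcql
ijx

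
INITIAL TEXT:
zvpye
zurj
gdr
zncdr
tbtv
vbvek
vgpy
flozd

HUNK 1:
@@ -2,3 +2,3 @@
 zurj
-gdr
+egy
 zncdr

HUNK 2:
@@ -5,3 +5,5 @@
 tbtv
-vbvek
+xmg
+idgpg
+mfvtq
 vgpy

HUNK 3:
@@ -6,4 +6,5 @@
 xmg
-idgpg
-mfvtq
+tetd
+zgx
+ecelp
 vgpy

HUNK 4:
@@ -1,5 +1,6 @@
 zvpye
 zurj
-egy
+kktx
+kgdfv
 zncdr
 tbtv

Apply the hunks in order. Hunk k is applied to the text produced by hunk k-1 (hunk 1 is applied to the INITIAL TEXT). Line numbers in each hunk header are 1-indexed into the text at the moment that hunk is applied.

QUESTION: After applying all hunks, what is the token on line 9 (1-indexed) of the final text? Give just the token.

Answer: zgx

Derivation:
Hunk 1: at line 2 remove [gdr] add [egy] -> 8 lines: zvpye zurj egy zncdr tbtv vbvek vgpy flozd
Hunk 2: at line 5 remove [vbvek] add [xmg,idgpg,mfvtq] -> 10 lines: zvpye zurj egy zncdr tbtv xmg idgpg mfvtq vgpy flozd
Hunk 3: at line 6 remove [idgpg,mfvtq] add [tetd,zgx,ecelp] -> 11 lines: zvpye zurj egy zncdr tbtv xmg tetd zgx ecelp vgpy flozd
Hunk 4: at line 1 remove [egy] add [kktx,kgdfv] -> 12 lines: zvpye zurj kktx kgdfv zncdr tbtv xmg tetd zgx ecelp vgpy flozd
Final line 9: zgx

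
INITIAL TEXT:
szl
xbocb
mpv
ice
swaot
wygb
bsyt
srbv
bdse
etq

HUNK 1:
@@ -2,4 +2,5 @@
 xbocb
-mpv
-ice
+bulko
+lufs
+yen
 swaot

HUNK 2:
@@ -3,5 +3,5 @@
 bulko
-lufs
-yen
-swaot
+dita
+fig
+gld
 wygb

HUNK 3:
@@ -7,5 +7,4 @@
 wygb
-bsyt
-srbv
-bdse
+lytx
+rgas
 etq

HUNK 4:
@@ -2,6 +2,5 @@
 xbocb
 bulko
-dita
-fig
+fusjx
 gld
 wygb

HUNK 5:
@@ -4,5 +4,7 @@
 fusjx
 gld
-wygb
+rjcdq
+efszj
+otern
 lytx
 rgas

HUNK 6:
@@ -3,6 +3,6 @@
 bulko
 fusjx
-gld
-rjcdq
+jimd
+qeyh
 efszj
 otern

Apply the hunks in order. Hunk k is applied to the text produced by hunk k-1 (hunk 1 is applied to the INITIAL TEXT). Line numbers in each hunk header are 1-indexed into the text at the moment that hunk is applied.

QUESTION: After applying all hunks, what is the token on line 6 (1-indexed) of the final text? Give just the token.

Answer: qeyh

Derivation:
Hunk 1: at line 2 remove [mpv,ice] add [bulko,lufs,yen] -> 11 lines: szl xbocb bulko lufs yen swaot wygb bsyt srbv bdse etq
Hunk 2: at line 3 remove [lufs,yen,swaot] add [dita,fig,gld] -> 11 lines: szl xbocb bulko dita fig gld wygb bsyt srbv bdse etq
Hunk 3: at line 7 remove [bsyt,srbv,bdse] add [lytx,rgas] -> 10 lines: szl xbocb bulko dita fig gld wygb lytx rgas etq
Hunk 4: at line 2 remove [dita,fig] add [fusjx] -> 9 lines: szl xbocb bulko fusjx gld wygb lytx rgas etq
Hunk 5: at line 4 remove [wygb] add [rjcdq,efszj,otern] -> 11 lines: szl xbocb bulko fusjx gld rjcdq efszj otern lytx rgas etq
Hunk 6: at line 3 remove [gld,rjcdq] add [jimd,qeyh] -> 11 lines: szl xbocb bulko fusjx jimd qeyh efszj otern lytx rgas etq
Final line 6: qeyh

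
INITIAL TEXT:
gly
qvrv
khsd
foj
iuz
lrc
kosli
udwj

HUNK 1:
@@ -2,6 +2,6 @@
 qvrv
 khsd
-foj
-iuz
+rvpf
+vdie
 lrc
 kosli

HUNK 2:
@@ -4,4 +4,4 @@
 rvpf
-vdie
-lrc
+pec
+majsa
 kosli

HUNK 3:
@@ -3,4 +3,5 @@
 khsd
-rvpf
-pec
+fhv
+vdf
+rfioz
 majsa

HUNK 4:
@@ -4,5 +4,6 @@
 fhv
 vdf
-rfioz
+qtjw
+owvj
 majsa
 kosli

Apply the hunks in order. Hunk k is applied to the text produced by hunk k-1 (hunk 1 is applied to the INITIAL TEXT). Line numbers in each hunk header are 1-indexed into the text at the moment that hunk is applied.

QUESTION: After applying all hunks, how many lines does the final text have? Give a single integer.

Answer: 10

Derivation:
Hunk 1: at line 2 remove [foj,iuz] add [rvpf,vdie] -> 8 lines: gly qvrv khsd rvpf vdie lrc kosli udwj
Hunk 2: at line 4 remove [vdie,lrc] add [pec,majsa] -> 8 lines: gly qvrv khsd rvpf pec majsa kosli udwj
Hunk 3: at line 3 remove [rvpf,pec] add [fhv,vdf,rfioz] -> 9 lines: gly qvrv khsd fhv vdf rfioz majsa kosli udwj
Hunk 4: at line 4 remove [rfioz] add [qtjw,owvj] -> 10 lines: gly qvrv khsd fhv vdf qtjw owvj majsa kosli udwj
Final line count: 10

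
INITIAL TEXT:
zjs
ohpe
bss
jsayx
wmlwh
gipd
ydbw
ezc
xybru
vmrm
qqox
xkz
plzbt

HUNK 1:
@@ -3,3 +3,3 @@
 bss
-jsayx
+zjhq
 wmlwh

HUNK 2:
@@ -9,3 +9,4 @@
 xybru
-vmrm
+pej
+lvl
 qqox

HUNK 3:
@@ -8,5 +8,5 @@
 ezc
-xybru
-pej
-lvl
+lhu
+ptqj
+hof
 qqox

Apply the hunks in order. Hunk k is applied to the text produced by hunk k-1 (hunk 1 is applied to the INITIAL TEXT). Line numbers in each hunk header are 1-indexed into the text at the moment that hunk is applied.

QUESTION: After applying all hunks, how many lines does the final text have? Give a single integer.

Hunk 1: at line 3 remove [jsayx] add [zjhq] -> 13 lines: zjs ohpe bss zjhq wmlwh gipd ydbw ezc xybru vmrm qqox xkz plzbt
Hunk 2: at line 9 remove [vmrm] add [pej,lvl] -> 14 lines: zjs ohpe bss zjhq wmlwh gipd ydbw ezc xybru pej lvl qqox xkz plzbt
Hunk 3: at line 8 remove [xybru,pej,lvl] add [lhu,ptqj,hof] -> 14 lines: zjs ohpe bss zjhq wmlwh gipd ydbw ezc lhu ptqj hof qqox xkz plzbt
Final line count: 14

Answer: 14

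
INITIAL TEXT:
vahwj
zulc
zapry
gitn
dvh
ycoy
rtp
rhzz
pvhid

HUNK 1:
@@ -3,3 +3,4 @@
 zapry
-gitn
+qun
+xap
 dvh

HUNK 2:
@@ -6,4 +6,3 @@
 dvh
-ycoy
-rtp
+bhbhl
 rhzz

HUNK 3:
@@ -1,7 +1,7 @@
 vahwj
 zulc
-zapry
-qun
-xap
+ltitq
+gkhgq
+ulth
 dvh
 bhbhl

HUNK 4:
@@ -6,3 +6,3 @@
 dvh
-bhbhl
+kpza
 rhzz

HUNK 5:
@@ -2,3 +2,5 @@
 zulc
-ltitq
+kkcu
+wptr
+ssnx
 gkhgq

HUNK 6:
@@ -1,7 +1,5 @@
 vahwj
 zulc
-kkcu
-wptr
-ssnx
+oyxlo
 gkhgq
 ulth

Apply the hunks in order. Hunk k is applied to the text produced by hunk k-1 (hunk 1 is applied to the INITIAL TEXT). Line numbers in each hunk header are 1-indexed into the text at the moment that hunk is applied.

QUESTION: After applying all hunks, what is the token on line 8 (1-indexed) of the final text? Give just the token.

Answer: rhzz

Derivation:
Hunk 1: at line 3 remove [gitn] add [qun,xap] -> 10 lines: vahwj zulc zapry qun xap dvh ycoy rtp rhzz pvhid
Hunk 2: at line 6 remove [ycoy,rtp] add [bhbhl] -> 9 lines: vahwj zulc zapry qun xap dvh bhbhl rhzz pvhid
Hunk 3: at line 1 remove [zapry,qun,xap] add [ltitq,gkhgq,ulth] -> 9 lines: vahwj zulc ltitq gkhgq ulth dvh bhbhl rhzz pvhid
Hunk 4: at line 6 remove [bhbhl] add [kpza] -> 9 lines: vahwj zulc ltitq gkhgq ulth dvh kpza rhzz pvhid
Hunk 5: at line 2 remove [ltitq] add [kkcu,wptr,ssnx] -> 11 lines: vahwj zulc kkcu wptr ssnx gkhgq ulth dvh kpza rhzz pvhid
Hunk 6: at line 1 remove [kkcu,wptr,ssnx] add [oyxlo] -> 9 lines: vahwj zulc oyxlo gkhgq ulth dvh kpza rhzz pvhid
Final line 8: rhzz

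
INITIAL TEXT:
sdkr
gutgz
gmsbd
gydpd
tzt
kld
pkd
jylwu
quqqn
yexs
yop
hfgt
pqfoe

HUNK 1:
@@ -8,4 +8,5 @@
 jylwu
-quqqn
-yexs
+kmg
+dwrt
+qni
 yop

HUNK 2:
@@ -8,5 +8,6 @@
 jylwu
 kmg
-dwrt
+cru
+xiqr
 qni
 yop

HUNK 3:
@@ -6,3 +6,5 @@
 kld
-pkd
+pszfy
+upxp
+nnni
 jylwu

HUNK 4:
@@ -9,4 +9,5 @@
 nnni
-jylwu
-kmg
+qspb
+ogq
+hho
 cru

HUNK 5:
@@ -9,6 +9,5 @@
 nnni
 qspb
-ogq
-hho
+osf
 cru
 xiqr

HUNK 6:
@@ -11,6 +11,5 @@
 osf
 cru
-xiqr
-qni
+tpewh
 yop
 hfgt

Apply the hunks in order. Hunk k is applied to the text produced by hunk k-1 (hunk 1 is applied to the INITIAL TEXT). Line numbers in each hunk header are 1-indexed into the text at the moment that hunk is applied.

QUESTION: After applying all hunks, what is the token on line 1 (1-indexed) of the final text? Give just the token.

Answer: sdkr

Derivation:
Hunk 1: at line 8 remove [quqqn,yexs] add [kmg,dwrt,qni] -> 14 lines: sdkr gutgz gmsbd gydpd tzt kld pkd jylwu kmg dwrt qni yop hfgt pqfoe
Hunk 2: at line 8 remove [dwrt] add [cru,xiqr] -> 15 lines: sdkr gutgz gmsbd gydpd tzt kld pkd jylwu kmg cru xiqr qni yop hfgt pqfoe
Hunk 3: at line 6 remove [pkd] add [pszfy,upxp,nnni] -> 17 lines: sdkr gutgz gmsbd gydpd tzt kld pszfy upxp nnni jylwu kmg cru xiqr qni yop hfgt pqfoe
Hunk 4: at line 9 remove [jylwu,kmg] add [qspb,ogq,hho] -> 18 lines: sdkr gutgz gmsbd gydpd tzt kld pszfy upxp nnni qspb ogq hho cru xiqr qni yop hfgt pqfoe
Hunk 5: at line 9 remove [ogq,hho] add [osf] -> 17 lines: sdkr gutgz gmsbd gydpd tzt kld pszfy upxp nnni qspb osf cru xiqr qni yop hfgt pqfoe
Hunk 6: at line 11 remove [xiqr,qni] add [tpewh] -> 16 lines: sdkr gutgz gmsbd gydpd tzt kld pszfy upxp nnni qspb osf cru tpewh yop hfgt pqfoe
Final line 1: sdkr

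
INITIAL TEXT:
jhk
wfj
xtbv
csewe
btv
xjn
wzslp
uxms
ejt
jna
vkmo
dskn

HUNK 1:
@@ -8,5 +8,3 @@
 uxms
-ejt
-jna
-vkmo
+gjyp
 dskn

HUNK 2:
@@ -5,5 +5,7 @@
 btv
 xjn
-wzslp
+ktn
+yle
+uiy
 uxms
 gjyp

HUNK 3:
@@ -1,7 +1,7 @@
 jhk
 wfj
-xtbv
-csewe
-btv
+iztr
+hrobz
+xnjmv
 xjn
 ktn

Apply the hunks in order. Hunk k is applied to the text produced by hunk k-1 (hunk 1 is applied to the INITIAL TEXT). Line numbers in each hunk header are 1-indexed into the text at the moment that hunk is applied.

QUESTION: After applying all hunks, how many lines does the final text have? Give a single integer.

Answer: 12

Derivation:
Hunk 1: at line 8 remove [ejt,jna,vkmo] add [gjyp] -> 10 lines: jhk wfj xtbv csewe btv xjn wzslp uxms gjyp dskn
Hunk 2: at line 5 remove [wzslp] add [ktn,yle,uiy] -> 12 lines: jhk wfj xtbv csewe btv xjn ktn yle uiy uxms gjyp dskn
Hunk 3: at line 1 remove [xtbv,csewe,btv] add [iztr,hrobz,xnjmv] -> 12 lines: jhk wfj iztr hrobz xnjmv xjn ktn yle uiy uxms gjyp dskn
Final line count: 12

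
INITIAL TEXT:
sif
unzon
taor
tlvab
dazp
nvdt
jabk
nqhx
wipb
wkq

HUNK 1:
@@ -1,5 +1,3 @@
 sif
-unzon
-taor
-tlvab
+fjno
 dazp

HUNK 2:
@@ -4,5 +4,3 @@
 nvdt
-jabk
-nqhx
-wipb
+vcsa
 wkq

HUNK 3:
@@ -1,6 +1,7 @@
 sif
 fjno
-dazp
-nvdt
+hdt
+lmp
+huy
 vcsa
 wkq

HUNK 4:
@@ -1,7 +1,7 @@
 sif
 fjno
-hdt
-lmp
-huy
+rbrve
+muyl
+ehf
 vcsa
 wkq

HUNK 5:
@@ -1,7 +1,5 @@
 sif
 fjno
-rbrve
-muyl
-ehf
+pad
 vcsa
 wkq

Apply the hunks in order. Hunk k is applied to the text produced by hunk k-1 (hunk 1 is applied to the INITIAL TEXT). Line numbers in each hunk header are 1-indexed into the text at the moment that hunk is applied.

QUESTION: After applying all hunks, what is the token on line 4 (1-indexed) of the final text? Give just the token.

Hunk 1: at line 1 remove [unzon,taor,tlvab] add [fjno] -> 8 lines: sif fjno dazp nvdt jabk nqhx wipb wkq
Hunk 2: at line 4 remove [jabk,nqhx,wipb] add [vcsa] -> 6 lines: sif fjno dazp nvdt vcsa wkq
Hunk 3: at line 1 remove [dazp,nvdt] add [hdt,lmp,huy] -> 7 lines: sif fjno hdt lmp huy vcsa wkq
Hunk 4: at line 1 remove [hdt,lmp,huy] add [rbrve,muyl,ehf] -> 7 lines: sif fjno rbrve muyl ehf vcsa wkq
Hunk 5: at line 1 remove [rbrve,muyl,ehf] add [pad] -> 5 lines: sif fjno pad vcsa wkq
Final line 4: vcsa

Answer: vcsa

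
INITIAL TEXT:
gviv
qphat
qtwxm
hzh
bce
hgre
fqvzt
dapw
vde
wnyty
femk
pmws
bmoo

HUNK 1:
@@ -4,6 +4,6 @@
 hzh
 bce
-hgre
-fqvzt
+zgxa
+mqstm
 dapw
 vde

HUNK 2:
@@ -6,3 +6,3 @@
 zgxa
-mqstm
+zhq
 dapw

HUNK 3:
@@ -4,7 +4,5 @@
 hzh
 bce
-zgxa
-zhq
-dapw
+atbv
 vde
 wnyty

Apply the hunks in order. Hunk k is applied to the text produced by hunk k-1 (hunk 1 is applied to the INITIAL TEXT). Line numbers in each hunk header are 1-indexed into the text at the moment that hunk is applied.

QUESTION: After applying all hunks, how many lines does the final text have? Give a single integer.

Hunk 1: at line 4 remove [hgre,fqvzt] add [zgxa,mqstm] -> 13 lines: gviv qphat qtwxm hzh bce zgxa mqstm dapw vde wnyty femk pmws bmoo
Hunk 2: at line 6 remove [mqstm] add [zhq] -> 13 lines: gviv qphat qtwxm hzh bce zgxa zhq dapw vde wnyty femk pmws bmoo
Hunk 3: at line 4 remove [zgxa,zhq,dapw] add [atbv] -> 11 lines: gviv qphat qtwxm hzh bce atbv vde wnyty femk pmws bmoo
Final line count: 11

Answer: 11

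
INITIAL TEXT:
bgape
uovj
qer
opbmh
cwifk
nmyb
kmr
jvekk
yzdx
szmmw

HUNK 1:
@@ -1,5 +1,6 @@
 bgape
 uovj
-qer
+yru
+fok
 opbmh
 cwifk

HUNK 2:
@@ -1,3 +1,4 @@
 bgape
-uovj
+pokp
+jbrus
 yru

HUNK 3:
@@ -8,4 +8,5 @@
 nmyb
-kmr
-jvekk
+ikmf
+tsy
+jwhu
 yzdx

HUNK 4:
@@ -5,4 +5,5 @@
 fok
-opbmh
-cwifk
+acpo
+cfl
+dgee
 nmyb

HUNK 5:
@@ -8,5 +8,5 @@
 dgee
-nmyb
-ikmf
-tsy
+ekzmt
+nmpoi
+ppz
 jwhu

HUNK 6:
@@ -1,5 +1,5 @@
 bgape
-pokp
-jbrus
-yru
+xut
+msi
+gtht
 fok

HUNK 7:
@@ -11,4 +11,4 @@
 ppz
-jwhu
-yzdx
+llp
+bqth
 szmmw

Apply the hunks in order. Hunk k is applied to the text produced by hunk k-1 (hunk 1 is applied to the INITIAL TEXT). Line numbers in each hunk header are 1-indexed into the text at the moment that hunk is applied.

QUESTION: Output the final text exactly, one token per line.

Hunk 1: at line 1 remove [qer] add [yru,fok] -> 11 lines: bgape uovj yru fok opbmh cwifk nmyb kmr jvekk yzdx szmmw
Hunk 2: at line 1 remove [uovj] add [pokp,jbrus] -> 12 lines: bgape pokp jbrus yru fok opbmh cwifk nmyb kmr jvekk yzdx szmmw
Hunk 3: at line 8 remove [kmr,jvekk] add [ikmf,tsy,jwhu] -> 13 lines: bgape pokp jbrus yru fok opbmh cwifk nmyb ikmf tsy jwhu yzdx szmmw
Hunk 4: at line 5 remove [opbmh,cwifk] add [acpo,cfl,dgee] -> 14 lines: bgape pokp jbrus yru fok acpo cfl dgee nmyb ikmf tsy jwhu yzdx szmmw
Hunk 5: at line 8 remove [nmyb,ikmf,tsy] add [ekzmt,nmpoi,ppz] -> 14 lines: bgape pokp jbrus yru fok acpo cfl dgee ekzmt nmpoi ppz jwhu yzdx szmmw
Hunk 6: at line 1 remove [pokp,jbrus,yru] add [xut,msi,gtht] -> 14 lines: bgape xut msi gtht fok acpo cfl dgee ekzmt nmpoi ppz jwhu yzdx szmmw
Hunk 7: at line 11 remove [jwhu,yzdx] add [llp,bqth] -> 14 lines: bgape xut msi gtht fok acpo cfl dgee ekzmt nmpoi ppz llp bqth szmmw

Answer: bgape
xut
msi
gtht
fok
acpo
cfl
dgee
ekzmt
nmpoi
ppz
llp
bqth
szmmw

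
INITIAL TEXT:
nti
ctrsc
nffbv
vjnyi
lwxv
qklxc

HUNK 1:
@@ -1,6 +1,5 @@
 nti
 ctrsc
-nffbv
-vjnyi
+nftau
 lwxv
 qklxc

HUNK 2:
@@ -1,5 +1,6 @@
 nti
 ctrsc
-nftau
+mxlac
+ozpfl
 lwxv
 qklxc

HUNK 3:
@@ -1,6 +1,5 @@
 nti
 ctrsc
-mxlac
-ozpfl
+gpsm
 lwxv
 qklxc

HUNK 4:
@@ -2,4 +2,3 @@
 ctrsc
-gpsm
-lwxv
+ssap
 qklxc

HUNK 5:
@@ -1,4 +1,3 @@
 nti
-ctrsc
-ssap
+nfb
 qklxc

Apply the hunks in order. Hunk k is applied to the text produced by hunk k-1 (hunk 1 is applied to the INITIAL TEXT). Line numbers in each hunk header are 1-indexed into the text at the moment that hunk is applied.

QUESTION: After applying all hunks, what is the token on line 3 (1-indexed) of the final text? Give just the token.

Hunk 1: at line 1 remove [nffbv,vjnyi] add [nftau] -> 5 lines: nti ctrsc nftau lwxv qklxc
Hunk 2: at line 1 remove [nftau] add [mxlac,ozpfl] -> 6 lines: nti ctrsc mxlac ozpfl lwxv qklxc
Hunk 3: at line 1 remove [mxlac,ozpfl] add [gpsm] -> 5 lines: nti ctrsc gpsm lwxv qklxc
Hunk 4: at line 2 remove [gpsm,lwxv] add [ssap] -> 4 lines: nti ctrsc ssap qklxc
Hunk 5: at line 1 remove [ctrsc,ssap] add [nfb] -> 3 lines: nti nfb qklxc
Final line 3: qklxc

Answer: qklxc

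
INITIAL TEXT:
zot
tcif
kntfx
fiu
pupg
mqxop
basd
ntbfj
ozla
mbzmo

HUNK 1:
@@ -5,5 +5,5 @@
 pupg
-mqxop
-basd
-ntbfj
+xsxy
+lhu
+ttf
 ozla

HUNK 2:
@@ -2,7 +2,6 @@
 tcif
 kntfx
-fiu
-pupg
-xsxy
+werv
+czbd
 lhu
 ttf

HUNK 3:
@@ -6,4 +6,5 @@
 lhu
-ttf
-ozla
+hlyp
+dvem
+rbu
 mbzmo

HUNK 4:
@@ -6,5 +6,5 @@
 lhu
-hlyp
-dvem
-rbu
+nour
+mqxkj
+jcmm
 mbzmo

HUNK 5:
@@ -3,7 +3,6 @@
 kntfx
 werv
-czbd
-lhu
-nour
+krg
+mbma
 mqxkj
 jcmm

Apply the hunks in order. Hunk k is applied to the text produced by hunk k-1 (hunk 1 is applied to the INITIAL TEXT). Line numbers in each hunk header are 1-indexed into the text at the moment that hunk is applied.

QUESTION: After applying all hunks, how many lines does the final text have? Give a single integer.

Hunk 1: at line 5 remove [mqxop,basd,ntbfj] add [xsxy,lhu,ttf] -> 10 lines: zot tcif kntfx fiu pupg xsxy lhu ttf ozla mbzmo
Hunk 2: at line 2 remove [fiu,pupg,xsxy] add [werv,czbd] -> 9 lines: zot tcif kntfx werv czbd lhu ttf ozla mbzmo
Hunk 3: at line 6 remove [ttf,ozla] add [hlyp,dvem,rbu] -> 10 lines: zot tcif kntfx werv czbd lhu hlyp dvem rbu mbzmo
Hunk 4: at line 6 remove [hlyp,dvem,rbu] add [nour,mqxkj,jcmm] -> 10 lines: zot tcif kntfx werv czbd lhu nour mqxkj jcmm mbzmo
Hunk 5: at line 3 remove [czbd,lhu,nour] add [krg,mbma] -> 9 lines: zot tcif kntfx werv krg mbma mqxkj jcmm mbzmo
Final line count: 9

Answer: 9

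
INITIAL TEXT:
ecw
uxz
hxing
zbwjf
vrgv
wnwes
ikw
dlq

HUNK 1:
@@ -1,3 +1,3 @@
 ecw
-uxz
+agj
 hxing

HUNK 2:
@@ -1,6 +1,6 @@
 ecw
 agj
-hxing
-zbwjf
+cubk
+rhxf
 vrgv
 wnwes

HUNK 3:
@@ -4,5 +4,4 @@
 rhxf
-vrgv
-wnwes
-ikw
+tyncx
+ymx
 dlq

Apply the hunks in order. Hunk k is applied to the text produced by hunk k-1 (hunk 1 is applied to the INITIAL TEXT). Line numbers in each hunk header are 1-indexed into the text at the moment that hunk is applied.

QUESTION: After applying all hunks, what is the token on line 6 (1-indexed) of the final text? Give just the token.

Answer: ymx

Derivation:
Hunk 1: at line 1 remove [uxz] add [agj] -> 8 lines: ecw agj hxing zbwjf vrgv wnwes ikw dlq
Hunk 2: at line 1 remove [hxing,zbwjf] add [cubk,rhxf] -> 8 lines: ecw agj cubk rhxf vrgv wnwes ikw dlq
Hunk 3: at line 4 remove [vrgv,wnwes,ikw] add [tyncx,ymx] -> 7 lines: ecw agj cubk rhxf tyncx ymx dlq
Final line 6: ymx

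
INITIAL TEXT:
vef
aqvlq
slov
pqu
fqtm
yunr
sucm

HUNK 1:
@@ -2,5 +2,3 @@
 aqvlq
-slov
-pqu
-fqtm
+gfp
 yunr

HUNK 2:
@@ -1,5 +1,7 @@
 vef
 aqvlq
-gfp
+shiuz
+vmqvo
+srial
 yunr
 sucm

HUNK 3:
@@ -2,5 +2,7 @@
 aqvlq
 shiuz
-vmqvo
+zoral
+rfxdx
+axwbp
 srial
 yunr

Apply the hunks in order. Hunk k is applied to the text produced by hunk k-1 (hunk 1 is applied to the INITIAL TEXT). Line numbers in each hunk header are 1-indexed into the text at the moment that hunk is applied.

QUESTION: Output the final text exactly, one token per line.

Hunk 1: at line 2 remove [slov,pqu,fqtm] add [gfp] -> 5 lines: vef aqvlq gfp yunr sucm
Hunk 2: at line 1 remove [gfp] add [shiuz,vmqvo,srial] -> 7 lines: vef aqvlq shiuz vmqvo srial yunr sucm
Hunk 3: at line 2 remove [vmqvo] add [zoral,rfxdx,axwbp] -> 9 lines: vef aqvlq shiuz zoral rfxdx axwbp srial yunr sucm

Answer: vef
aqvlq
shiuz
zoral
rfxdx
axwbp
srial
yunr
sucm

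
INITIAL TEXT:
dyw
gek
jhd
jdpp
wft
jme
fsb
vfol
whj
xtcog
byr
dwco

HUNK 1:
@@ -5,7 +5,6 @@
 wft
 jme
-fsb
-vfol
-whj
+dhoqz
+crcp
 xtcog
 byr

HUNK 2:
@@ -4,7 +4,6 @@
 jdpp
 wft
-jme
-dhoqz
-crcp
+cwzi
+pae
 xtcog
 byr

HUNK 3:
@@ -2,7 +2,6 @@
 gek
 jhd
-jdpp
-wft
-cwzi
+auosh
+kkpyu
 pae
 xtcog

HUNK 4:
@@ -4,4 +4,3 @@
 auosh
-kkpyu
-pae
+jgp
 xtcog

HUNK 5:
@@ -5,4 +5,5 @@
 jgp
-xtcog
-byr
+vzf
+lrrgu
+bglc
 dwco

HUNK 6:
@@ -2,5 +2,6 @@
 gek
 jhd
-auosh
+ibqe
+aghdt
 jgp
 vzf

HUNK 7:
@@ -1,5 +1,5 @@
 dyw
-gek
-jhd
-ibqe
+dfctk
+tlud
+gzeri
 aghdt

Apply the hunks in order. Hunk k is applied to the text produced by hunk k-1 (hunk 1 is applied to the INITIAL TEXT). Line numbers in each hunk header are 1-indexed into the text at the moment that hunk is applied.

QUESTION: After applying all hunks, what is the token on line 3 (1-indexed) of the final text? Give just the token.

Answer: tlud

Derivation:
Hunk 1: at line 5 remove [fsb,vfol,whj] add [dhoqz,crcp] -> 11 lines: dyw gek jhd jdpp wft jme dhoqz crcp xtcog byr dwco
Hunk 2: at line 4 remove [jme,dhoqz,crcp] add [cwzi,pae] -> 10 lines: dyw gek jhd jdpp wft cwzi pae xtcog byr dwco
Hunk 3: at line 2 remove [jdpp,wft,cwzi] add [auosh,kkpyu] -> 9 lines: dyw gek jhd auosh kkpyu pae xtcog byr dwco
Hunk 4: at line 4 remove [kkpyu,pae] add [jgp] -> 8 lines: dyw gek jhd auosh jgp xtcog byr dwco
Hunk 5: at line 5 remove [xtcog,byr] add [vzf,lrrgu,bglc] -> 9 lines: dyw gek jhd auosh jgp vzf lrrgu bglc dwco
Hunk 6: at line 2 remove [auosh] add [ibqe,aghdt] -> 10 lines: dyw gek jhd ibqe aghdt jgp vzf lrrgu bglc dwco
Hunk 7: at line 1 remove [gek,jhd,ibqe] add [dfctk,tlud,gzeri] -> 10 lines: dyw dfctk tlud gzeri aghdt jgp vzf lrrgu bglc dwco
Final line 3: tlud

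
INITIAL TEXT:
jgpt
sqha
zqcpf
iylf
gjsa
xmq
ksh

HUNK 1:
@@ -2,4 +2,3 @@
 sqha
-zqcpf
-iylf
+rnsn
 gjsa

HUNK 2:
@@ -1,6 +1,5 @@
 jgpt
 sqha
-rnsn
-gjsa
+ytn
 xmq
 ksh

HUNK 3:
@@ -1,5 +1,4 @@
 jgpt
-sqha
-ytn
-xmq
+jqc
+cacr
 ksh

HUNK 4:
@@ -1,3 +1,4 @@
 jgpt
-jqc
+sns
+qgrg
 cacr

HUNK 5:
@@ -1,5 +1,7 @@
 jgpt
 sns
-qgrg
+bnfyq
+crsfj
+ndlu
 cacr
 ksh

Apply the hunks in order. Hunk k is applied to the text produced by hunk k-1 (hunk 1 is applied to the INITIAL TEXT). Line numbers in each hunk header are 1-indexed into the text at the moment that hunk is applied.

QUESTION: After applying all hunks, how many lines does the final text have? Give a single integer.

Answer: 7

Derivation:
Hunk 1: at line 2 remove [zqcpf,iylf] add [rnsn] -> 6 lines: jgpt sqha rnsn gjsa xmq ksh
Hunk 2: at line 1 remove [rnsn,gjsa] add [ytn] -> 5 lines: jgpt sqha ytn xmq ksh
Hunk 3: at line 1 remove [sqha,ytn,xmq] add [jqc,cacr] -> 4 lines: jgpt jqc cacr ksh
Hunk 4: at line 1 remove [jqc] add [sns,qgrg] -> 5 lines: jgpt sns qgrg cacr ksh
Hunk 5: at line 1 remove [qgrg] add [bnfyq,crsfj,ndlu] -> 7 lines: jgpt sns bnfyq crsfj ndlu cacr ksh
Final line count: 7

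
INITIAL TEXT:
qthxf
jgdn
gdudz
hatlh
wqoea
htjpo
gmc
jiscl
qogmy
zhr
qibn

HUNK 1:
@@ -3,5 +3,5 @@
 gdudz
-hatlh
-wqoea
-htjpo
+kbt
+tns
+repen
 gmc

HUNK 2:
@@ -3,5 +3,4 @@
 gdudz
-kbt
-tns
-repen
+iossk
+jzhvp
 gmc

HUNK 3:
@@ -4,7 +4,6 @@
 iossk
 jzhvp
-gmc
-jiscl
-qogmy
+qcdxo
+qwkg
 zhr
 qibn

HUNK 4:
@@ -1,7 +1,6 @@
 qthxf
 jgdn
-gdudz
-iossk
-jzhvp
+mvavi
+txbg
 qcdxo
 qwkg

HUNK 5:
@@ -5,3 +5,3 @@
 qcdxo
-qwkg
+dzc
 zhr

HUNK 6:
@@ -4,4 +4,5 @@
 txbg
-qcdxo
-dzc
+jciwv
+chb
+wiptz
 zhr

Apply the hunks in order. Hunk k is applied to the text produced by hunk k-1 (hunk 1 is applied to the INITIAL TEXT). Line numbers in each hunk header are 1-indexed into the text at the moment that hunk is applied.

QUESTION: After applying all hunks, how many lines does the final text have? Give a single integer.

Hunk 1: at line 3 remove [hatlh,wqoea,htjpo] add [kbt,tns,repen] -> 11 lines: qthxf jgdn gdudz kbt tns repen gmc jiscl qogmy zhr qibn
Hunk 2: at line 3 remove [kbt,tns,repen] add [iossk,jzhvp] -> 10 lines: qthxf jgdn gdudz iossk jzhvp gmc jiscl qogmy zhr qibn
Hunk 3: at line 4 remove [gmc,jiscl,qogmy] add [qcdxo,qwkg] -> 9 lines: qthxf jgdn gdudz iossk jzhvp qcdxo qwkg zhr qibn
Hunk 4: at line 1 remove [gdudz,iossk,jzhvp] add [mvavi,txbg] -> 8 lines: qthxf jgdn mvavi txbg qcdxo qwkg zhr qibn
Hunk 5: at line 5 remove [qwkg] add [dzc] -> 8 lines: qthxf jgdn mvavi txbg qcdxo dzc zhr qibn
Hunk 6: at line 4 remove [qcdxo,dzc] add [jciwv,chb,wiptz] -> 9 lines: qthxf jgdn mvavi txbg jciwv chb wiptz zhr qibn
Final line count: 9

Answer: 9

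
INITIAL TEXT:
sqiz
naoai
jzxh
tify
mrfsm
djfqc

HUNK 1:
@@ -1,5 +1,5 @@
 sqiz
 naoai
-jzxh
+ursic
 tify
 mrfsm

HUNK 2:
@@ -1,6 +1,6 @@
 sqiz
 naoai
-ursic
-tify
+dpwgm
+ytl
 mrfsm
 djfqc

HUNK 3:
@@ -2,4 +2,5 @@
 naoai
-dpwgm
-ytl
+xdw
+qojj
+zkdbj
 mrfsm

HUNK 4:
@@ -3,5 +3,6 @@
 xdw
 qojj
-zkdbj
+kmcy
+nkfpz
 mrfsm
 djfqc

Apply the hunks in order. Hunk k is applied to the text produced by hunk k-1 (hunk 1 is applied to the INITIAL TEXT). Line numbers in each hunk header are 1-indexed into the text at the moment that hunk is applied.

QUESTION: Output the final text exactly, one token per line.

Hunk 1: at line 1 remove [jzxh] add [ursic] -> 6 lines: sqiz naoai ursic tify mrfsm djfqc
Hunk 2: at line 1 remove [ursic,tify] add [dpwgm,ytl] -> 6 lines: sqiz naoai dpwgm ytl mrfsm djfqc
Hunk 3: at line 2 remove [dpwgm,ytl] add [xdw,qojj,zkdbj] -> 7 lines: sqiz naoai xdw qojj zkdbj mrfsm djfqc
Hunk 4: at line 3 remove [zkdbj] add [kmcy,nkfpz] -> 8 lines: sqiz naoai xdw qojj kmcy nkfpz mrfsm djfqc

Answer: sqiz
naoai
xdw
qojj
kmcy
nkfpz
mrfsm
djfqc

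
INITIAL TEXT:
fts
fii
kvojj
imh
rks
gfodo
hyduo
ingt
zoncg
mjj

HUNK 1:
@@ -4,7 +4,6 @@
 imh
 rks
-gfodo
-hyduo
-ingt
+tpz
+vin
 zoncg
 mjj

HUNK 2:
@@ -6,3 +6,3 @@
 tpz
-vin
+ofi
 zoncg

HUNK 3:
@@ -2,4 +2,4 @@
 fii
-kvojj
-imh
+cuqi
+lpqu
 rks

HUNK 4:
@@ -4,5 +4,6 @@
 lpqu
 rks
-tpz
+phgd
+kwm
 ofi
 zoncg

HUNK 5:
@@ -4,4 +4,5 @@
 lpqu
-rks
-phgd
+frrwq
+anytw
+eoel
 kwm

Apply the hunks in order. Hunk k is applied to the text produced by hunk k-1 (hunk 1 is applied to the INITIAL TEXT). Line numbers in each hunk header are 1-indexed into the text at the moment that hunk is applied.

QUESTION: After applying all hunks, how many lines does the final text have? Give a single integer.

Answer: 11

Derivation:
Hunk 1: at line 4 remove [gfodo,hyduo,ingt] add [tpz,vin] -> 9 lines: fts fii kvojj imh rks tpz vin zoncg mjj
Hunk 2: at line 6 remove [vin] add [ofi] -> 9 lines: fts fii kvojj imh rks tpz ofi zoncg mjj
Hunk 3: at line 2 remove [kvojj,imh] add [cuqi,lpqu] -> 9 lines: fts fii cuqi lpqu rks tpz ofi zoncg mjj
Hunk 4: at line 4 remove [tpz] add [phgd,kwm] -> 10 lines: fts fii cuqi lpqu rks phgd kwm ofi zoncg mjj
Hunk 5: at line 4 remove [rks,phgd] add [frrwq,anytw,eoel] -> 11 lines: fts fii cuqi lpqu frrwq anytw eoel kwm ofi zoncg mjj
Final line count: 11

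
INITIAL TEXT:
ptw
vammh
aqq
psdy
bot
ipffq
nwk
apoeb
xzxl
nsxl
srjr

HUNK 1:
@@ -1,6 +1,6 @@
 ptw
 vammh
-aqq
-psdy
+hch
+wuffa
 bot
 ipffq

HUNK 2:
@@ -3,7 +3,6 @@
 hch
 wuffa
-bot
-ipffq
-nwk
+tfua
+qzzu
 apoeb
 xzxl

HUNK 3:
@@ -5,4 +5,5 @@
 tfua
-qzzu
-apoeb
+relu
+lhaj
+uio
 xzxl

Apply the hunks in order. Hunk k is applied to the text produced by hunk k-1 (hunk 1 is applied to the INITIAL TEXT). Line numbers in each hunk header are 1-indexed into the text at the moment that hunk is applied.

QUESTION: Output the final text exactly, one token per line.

Hunk 1: at line 1 remove [aqq,psdy] add [hch,wuffa] -> 11 lines: ptw vammh hch wuffa bot ipffq nwk apoeb xzxl nsxl srjr
Hunk 2: at line 3 remove [bot,ipffq,nwk] add [tfua,qzzu] -> 10 lines: ptw vammh hch wuffa tfua qzzu apoeb xzxl nsxl srjr
Hunk 3: at line 5 remove [qzzu,apoeb] add [relu,lhaj,uio] -> 11 lines: ptw vammh hch wuffa tfua relu lhaj uio xzxl nsxl srjr

Answer: ptw
vammh
hch
wuffa
tfua
relu
lhaj
uio
xzxl
nsxl
srjr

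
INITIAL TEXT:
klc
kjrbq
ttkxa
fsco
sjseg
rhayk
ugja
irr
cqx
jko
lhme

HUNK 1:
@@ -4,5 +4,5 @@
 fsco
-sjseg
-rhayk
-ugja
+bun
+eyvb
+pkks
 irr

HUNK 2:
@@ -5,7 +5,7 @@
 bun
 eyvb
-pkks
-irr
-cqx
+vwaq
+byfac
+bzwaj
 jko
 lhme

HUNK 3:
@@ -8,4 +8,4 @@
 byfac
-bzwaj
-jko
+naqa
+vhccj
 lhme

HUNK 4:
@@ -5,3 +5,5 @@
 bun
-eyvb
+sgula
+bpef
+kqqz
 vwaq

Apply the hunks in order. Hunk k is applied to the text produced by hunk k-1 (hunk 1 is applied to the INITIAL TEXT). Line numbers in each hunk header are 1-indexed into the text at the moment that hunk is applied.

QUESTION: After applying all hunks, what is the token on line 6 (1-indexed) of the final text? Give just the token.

Answer: sgula

Derivation:
Hunk 1: at line 4 remove [sjseg,rhayk,ugja] add [bun,eyvb,pkks] -> 11 lines: klc kjrbq ttkxa fsco bun eyvb pkks irr cqx jko lhme
Hunk 2: at line 5 remove [pkks,irr,cqx] add [vwaq,byfac,bzwaj] -> 11 lines: klc kjrbq ttkxa fsco bun eyvb vwaq byfac bzwaj jko lhme
Hunk 3: at line 8 remove [bzwaj,jko] add [naqa,vhccj] -> 11 lines: klc kjrbq ttkxa fsco bun eyvb vwaq byfac naqa vhccj lhme
Hunk 4: at line 5 remove [eyvb] add [sgula,bpef,kqqz] -> 13 lines: klc kjrbq ttkxa fsco bun sgula bpef kqqz vwaq byfac naqa vhccj lhme
Final line 6: sgula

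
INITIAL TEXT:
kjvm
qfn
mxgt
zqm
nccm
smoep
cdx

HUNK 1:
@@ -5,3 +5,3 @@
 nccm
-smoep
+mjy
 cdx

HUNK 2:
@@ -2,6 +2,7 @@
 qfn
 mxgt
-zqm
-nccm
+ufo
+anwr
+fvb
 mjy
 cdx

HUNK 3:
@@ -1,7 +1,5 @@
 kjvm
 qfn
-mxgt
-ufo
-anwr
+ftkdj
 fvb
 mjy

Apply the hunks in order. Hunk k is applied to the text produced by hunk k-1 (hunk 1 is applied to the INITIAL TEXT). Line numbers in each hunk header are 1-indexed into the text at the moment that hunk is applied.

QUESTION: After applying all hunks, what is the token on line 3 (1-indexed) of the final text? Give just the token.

Hunk 1: at line 5 remove [smoep] add [mjy] -> 7 lines: kjvm qfn mxgt zqm nccm mjy cdx
Hunk 2: at line 2 remove [zqm,nccm] add [ufo,anwr,fvb] -> 8 lines: kjvm qfn mxgt ufo anwr fvb mjy cdx
Hunk 3: at line 1 remove [mxgt,ufo,anwr] add [ftkdj] -> 6 lines: kjvm qfn ftkdj fvb mjy cdx
Final line 3: ftkdj

Answer: ftkdj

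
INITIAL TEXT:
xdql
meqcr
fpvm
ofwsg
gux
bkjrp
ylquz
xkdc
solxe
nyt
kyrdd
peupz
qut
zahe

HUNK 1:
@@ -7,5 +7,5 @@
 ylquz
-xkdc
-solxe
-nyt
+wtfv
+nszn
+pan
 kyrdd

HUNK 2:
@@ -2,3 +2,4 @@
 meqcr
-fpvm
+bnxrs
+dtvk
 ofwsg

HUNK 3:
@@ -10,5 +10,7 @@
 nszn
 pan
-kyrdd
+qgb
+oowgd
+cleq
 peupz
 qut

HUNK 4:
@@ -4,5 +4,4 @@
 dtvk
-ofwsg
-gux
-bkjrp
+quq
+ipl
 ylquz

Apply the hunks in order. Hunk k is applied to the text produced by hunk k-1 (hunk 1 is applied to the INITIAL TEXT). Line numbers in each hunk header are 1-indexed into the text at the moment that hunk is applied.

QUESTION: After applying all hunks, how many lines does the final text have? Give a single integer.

Answer: 16

Derivation:
Hunk 1: at line 7 remove [xkdc,solxe,nyt] add [wtfv,nszn,pan] -> 14 lines: xdql meqcr fpvm ofwsg gux bkjrp ylquz wtfv nszn pan kyrdd peupz qut zahe
Hunk 2: at line 2 remove [fpvm] add [bnxrs,dtvk] -> 15 lines: xdql meqcr bnxrs dtvk ofwsg gux bkjrp ylquz wtfv nszn pan kyrdd peupz qut zahe
Hunk 3: at line 10 remove [kyrdd] add [qgb,oowgd,cleq] -> 17 lines: xdql meqcr bnxrs dtvk ofwsg gux bkjrp ylquz wtfv nszn pan qgb oowgd cleq peupz qut zahe
Hunk 4: at line 4 remove [ofwsg,gux,bkjrp] add [quq,ipl] -> 16 lines: xdql meqcr bnxrs dtvk quq ipl ylquz wtfv nszn pan qgb oowgd cleq peupz qut zahe
Final line count: 16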